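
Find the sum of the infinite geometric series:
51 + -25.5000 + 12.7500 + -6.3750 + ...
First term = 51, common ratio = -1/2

For |r| < 1, S = a / (1 - r)
S = 51 / (1 - (-1/2))
S = 51 / (3/2)
S = 34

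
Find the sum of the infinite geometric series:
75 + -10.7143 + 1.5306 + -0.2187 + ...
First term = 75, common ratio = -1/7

For |r| < 1, S = a / (1 - r)
S = 75 / (1 - (-1/7))
S = 75 / (8/7)
S = 525/8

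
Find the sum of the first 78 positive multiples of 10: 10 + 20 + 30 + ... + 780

Factor out 10: = 10(1 + 2 + ... + 78) = 10 × n(n+1)/2
= 10 × 78×79/2
= 10 × 3081
= 30810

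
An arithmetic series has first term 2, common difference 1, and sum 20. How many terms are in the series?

Using S = n/2 × [2a + (n-1)d]
20 = n/2 × [2(2) + (n-1)(1)]
20 = n/2 × [4 + 1n - 1]
40 = n × [3 + 1n]
1n² + (3)n - 40 = 0
Discriminant: Δ = (3)² - 4(1)(-40) = 9 + 160 = 169
√Δ = 13
n = [-(3) + √Δ] / (2·1) = (-3 + 13) / 2 = 10 / 2 = 5
(The negative root is discarded since n must be a positive integer.)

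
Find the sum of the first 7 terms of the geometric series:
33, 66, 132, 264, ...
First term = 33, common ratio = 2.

Sₙ = a(1 - rⁿ) / (1 - r)
S_7 = 33(1 - 2^7) / (1 - 2)
S_7 = 33(1 - 128) / (-1)
S_7 = 4191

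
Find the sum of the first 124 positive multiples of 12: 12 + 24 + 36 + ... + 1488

Factor out 12: = 12(1 + 2 + ... + 124) = 12 × n(n+1)/2
= 12 × 124×125/2
= 12 × 7750
= 93000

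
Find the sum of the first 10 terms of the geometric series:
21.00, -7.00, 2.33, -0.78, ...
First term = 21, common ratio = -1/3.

Sₙ = a(1 - rⁿ) / (1 - r)
S_10 = 21(1 - (-1/3)^10) / (1 - (-1/3))
S_10 = 21(1 - (1/59049)) / (4/3)
S_10 = 103334/6561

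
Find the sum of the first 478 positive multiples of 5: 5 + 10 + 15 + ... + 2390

Factor out 5: = 5(1 + 2 + ... + 478) = 5 × n(n+1)/2
= 5 × 478×479/2
= 5 × 114481
= 572405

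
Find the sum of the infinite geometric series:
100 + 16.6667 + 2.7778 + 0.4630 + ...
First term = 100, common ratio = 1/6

For |r| < 1, S = a / (1 - r)
S = 100 / (1 - (1/6))
S = 100 / (5/6)
S = 120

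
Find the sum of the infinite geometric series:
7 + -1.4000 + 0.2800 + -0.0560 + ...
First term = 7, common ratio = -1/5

For |r| < 1, S = a / (1 - r)
S = 7 / (1 - (-1/5))
S = 7 / (6/5)
S = 35/6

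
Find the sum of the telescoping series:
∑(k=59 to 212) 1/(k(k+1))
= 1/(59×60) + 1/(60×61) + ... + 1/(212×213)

Partial fractions: 1/(k(k+1)) = 1/k - 1/(k+1)
The series telescopes:
= (1/59 - 1/60) + (1/60 - 1/61) + ... + (1/212 - 1/213)
= 1/59 - 1/213
= 154/12567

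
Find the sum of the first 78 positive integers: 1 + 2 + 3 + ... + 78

Formula: ∑k = n(n+1)/2
= 78×79/2
= 6162/2
= 3081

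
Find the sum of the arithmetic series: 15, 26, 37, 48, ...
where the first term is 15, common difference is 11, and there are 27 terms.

Sₙ = n/2 × (first + last)
Last term = a + (n-1)d = 15 + (27-1)×11 = 301
S_27 = 27/2 × (15 + 301)
S_27 = 27/2 × 316 = 4266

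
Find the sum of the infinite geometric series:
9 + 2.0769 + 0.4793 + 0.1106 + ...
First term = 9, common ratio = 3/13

For |r| < 1, S = a / (1 - r)
S = 9 / (1 - (3/13))
S = 9 / (10/13)
S = 117/10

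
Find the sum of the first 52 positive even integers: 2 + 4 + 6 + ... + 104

Sum of first n even numbers = n(n+1)
= 52×53
= 2756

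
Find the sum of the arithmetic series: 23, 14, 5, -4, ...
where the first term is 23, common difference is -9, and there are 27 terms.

Sₙ = n/2 × (first + last)
Last term = a + (n-1)d = 23 + (27-1)×(-9) = -211
S_27 = 27/2 × (23 + (-211))
S_27 = 27/2 × (-188) = -2538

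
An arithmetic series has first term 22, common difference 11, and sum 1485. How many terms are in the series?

Using S = n/2 × [2a + (n-1)d]
1485 = n/2 × [2(22) + (n-1)(11)]
1485 = n/2 × [44 + 11n - 11]
2970 = n × [33 + 11n]
11n² + (33)n - 2970 = 0
Discriminant: Δ = (33)² - 4(11)(-2970) = 1089 + 130680 = 131769
√Δ = 363
n = [-(33) + √Δ] / (2·11) = (-33 + 363) / 22 = 330 / 22 = 15
(The negative root is discarded since n must be a positive integer.)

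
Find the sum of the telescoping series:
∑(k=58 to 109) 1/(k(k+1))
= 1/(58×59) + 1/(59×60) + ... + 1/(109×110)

Partial fractions: 1/(k(k+1)) = 1/k - 1/(k+1)
The series telescopes:
= (1/58 - 1/59) + (1/59 - 1/60) + ... + (1/109 - 1/110)
= 1/58 - 1/110
= 13/1595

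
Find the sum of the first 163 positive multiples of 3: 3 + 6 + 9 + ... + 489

Factor out 3: = 3(1 + 2 + ... + 163) = 3 × n(n+1)/2
= 3 × 163×164/2
= 3 × 13366
= 40098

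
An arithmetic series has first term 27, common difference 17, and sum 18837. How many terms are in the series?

Using S = n/2 × [2a + (n-1)d]
18837 = n/2 × [2(27) + (n-1)(17)]
18837 = n/2 × [54 + 17n - 17]
37674 = n × [37 + 17n]
17n² + (37)n - 37674 = 0
Discriminant: Δ = (37)² - 4(17)(-37674) = 1369 + 2561832 = 2563201
√Δ = 1601
n = [-(37) + √Δ] / (2·17) = (-37 + 1601) / 34 = 1564 / 34 = 46
(The negative root is discarded since n must be a positive integer.)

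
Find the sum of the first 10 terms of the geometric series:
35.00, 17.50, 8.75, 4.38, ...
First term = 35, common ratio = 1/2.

Sₙ = a(1 - rⁿ) / (1 - r)
S_10 = 35(1 - (1/2)^10) / (1 - (1/2))
S_10 = 35(1 - (1/1024)) / (1/2)
S_10 = 35805/512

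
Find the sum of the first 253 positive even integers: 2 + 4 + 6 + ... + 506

Sum of first n even numbers = n(n+1)
= 253×254
= 64262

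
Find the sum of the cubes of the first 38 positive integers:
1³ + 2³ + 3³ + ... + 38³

Formula: ∑k³ = [n(n+1)/2]²
= [38×39/2]²
= 741²
= 549081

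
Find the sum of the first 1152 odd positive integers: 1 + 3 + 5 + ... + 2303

Sum of first n odd numbers = n²
= 1152²
= 1327104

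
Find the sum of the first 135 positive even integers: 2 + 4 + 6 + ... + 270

Sum of first n even numbers = n(n+1)
= 135×136
= 18360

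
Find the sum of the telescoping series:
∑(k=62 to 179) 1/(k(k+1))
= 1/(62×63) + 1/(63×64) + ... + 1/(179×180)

Partial fractions: 1/(k(k+1)) = 1/k - 1/(k+1)
The series telescopes:
= (1/62 - 1/63) + (1/63 - 1/64) + ... + (1/179 - 1/180)
= 1/62 - 1/180
= 59/5580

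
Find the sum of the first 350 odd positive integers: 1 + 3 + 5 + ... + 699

Sum of first n odd numbers = n²
= 350²
= 122500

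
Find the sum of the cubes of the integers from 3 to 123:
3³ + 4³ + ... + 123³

Use ∑_{k=1}^{n} k³ = [n(n+1)/2]², then subtract the first 2 terms.
∑_{k=1}^{123} k³ = [123×124/2]² = 7626² = 58155876
∑_{k=1}^{2} k³ = [2×3/2]² = 3² = 9
∑_{k=3}^{123} k³ = 58155876 - 9 = 58155867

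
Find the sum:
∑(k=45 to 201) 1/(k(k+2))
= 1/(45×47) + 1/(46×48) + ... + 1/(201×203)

Partial fractions: 1/(k(k+2)) = (1/2)[1/k - 1/(k+2)]
Telescoping leaves the first two and last two terms:
= (1/2)[1/45 + 1/46 - 1/202 - 1/203]
= 723299/42441210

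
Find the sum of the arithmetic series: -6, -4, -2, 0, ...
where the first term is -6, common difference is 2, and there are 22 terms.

Sₙ = n/2 × (first + last)
Last term = a + (n-1)d = -6 + (22-1)×2 = 36
S_22 = 22/2 × (-6 + 36)
S_22 = 22/2 × 30 = 330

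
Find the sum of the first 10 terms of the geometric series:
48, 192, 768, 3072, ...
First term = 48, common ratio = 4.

Sₙ = a(1 - rⁿ) / (1 - r)
S_10 = 48(1 - 4^10) / (1 - 4)
S_10 = 48(1 - 1048576) / (-3)
S_10 = 16777200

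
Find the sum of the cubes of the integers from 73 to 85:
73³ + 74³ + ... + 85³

Use ∑_{k=1}^{n} k³ = [n(n+1)/2]², then subtract the first 72 terms.
∑_{k=1}^{85} k³ = [85×86/2]² = 3655² = 13359025
∑_{k=1}^{72} k³ = [72×73/2]² = 2628² = 6906384
∑_{k=73}^{85} k³ = 13359025 - 6906384 = 6452641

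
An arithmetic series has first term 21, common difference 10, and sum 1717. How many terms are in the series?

Using S = n/2 × [2a + (n-1)d]
1717 = n/2 × [2(21) + (n-1)(10)]
1717 = n/2 × [42 + 10n - 10]
3434 = n × [32 + 10n]
10n² + (32)n - 3434 = 0
Discriminant: Δ = (32)² - 4(10)(-3434) = 1024 + 137360 = 138384
√Δ = 372
n = [-(32) + √Δ] / (2·10) = (-32 + 372) / 20 = 340 / 20 = 17
(The negative root is discarded since n must be a positive integer.)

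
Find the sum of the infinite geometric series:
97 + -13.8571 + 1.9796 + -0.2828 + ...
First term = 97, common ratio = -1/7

For |r| < 1, S = a / (1 - r)
S = 97 / (1 - (-1/7))
S = 97 / (8/7)
S = 679/8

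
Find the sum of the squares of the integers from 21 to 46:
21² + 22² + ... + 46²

Use ∑_{k=1}^{n} k² = n(n+1)(2n+1)/6, then subtract the first 20 terms.
∑_{k=1}^{46} k² = 46×47×93/6 = 33511
∑_{k=1}^{20} k² = 20×21×41/6 = 2870
∑_{k=21}^{46} k² = 33511 - 2870 = 30641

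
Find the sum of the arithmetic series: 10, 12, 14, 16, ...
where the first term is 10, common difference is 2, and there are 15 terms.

Sₙ = n/2 × (first + last)
Last term = a + (n-1)d = 10 + (15-1)×2 = 38
S_15 = 15/2 × (10 + 38)
S_15 = 15/2 × 48 = 360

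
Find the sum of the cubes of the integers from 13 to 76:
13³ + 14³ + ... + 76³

Use ∑_{k=1}^{n} k³ = [n(n+1)/2]², then subtract the first 12 terms.
∑_{k=1}^{76} k³ = [76×77/2]² = 2926² = 8561476
∑_{k=1}^{12} k³ = [12×13/2]² = 78² = 6084
∑_{k=13}^{76} k³ = 8561476 - 6084 = 8555392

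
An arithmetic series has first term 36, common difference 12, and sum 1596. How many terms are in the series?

Using S = n/2 × [2a + (n-1)d]
1596 = n/2 × [2(36) + (n-1)(12)]
1596 = n/2 × [72 + 12n - 12]
3192 = n × [60 + 12n]
12n² + (60)n - 3192 = 0
Discriminant: Δ = (60)² - 4(12)(-3192) = 3600 + 153216 = 156816
√Δ = 396
n = [-(60) + √Δ] / (2·12) = (-60 + 396) / 24 = 336 / 24 = 14
(The negative root is discarded since n must be a positive integer.)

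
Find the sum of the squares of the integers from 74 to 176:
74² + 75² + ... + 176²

Use ∑_{k=1}^{n} k² = n(n+1)(2n+1)/6, then subtract the first 73 terms.
∑_{k=1}^{176} k² = 176×177×353/6 = 1832776
∑_{k=1}^{73} k² = 73×74×147/6 = 132349
∑_{k=74}^{176} k² = 1832776 - 132349 = 1700427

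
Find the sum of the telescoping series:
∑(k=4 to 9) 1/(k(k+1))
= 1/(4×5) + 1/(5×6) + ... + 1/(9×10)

Partial fractions: 1/(k(k+1)) = 1/k - 1/(k+1)
The series telescopes:
= (1/4 - 1/5) + (1/5 - 1/6) + ... + (1/9 - 1/10)
= 1/4 - 1/10
= 3/20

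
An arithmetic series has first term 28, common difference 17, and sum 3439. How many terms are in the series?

Using S = n/2 × [2a + (n-1)d]
3439 = n/2 × [2(28) + (n-1)(17)]
3439 = n/2 × [56 + 17n - 17]
6878 = n × [39 + 17n]
17n² + (39)n - 6878 = 0
Discriminant: Δ = (39)² - 4(17)(-6878) = 1521 + 467704 = 469225
√Δ = 685
n = [-(39) + √Δ] / (2·17) = (-39 + 685) / 34 = 646 / 34 = 19
(The negative root is discarded since n must be a positive integer.)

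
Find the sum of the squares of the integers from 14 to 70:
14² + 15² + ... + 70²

Use ∑_{k=1}^{n} k² = n(n+1)(2n+1)/6, then subtract the first 13 terms.
∑_{k=1}^{70} k² = 70×71×141/6 = 116795
∑_{k=1}^{13} k² = 13×14×27/6 = 819
∑_{k=14}^{70} k² = 116795 - 819 = 115976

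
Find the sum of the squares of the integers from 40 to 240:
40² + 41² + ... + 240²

Use ∑_{k=1}^{n} k² = n(n+1)(2n+1)/6, then subtract the first 39 terms.
∑_{k=1}^{240} k² = 240×241×481/6 = 4636840
∑_{k=1}^{39} k² = 39×40×79/6 = 20540
∑_{k=40}^{240} k² = 4636840 - 20540 = 4616300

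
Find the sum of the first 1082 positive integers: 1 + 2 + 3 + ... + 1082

Formula: ∑k = n(n+1)/2
= 1082×1083/2
= 1171806/2
= 585903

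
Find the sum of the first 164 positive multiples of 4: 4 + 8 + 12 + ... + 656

Factor out 4: = 4(1 + 2 + ... + 164) = 4 × n(n+1)/2
= 4 × 164×165/2
= 4 × 13530
= 54120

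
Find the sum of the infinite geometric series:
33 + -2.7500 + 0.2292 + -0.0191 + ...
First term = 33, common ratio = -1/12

For |r| < 1, S = a / (1 - r)
S = 33 / (1 - (-1/12))
S = 33 / (13/12)
S = 396/13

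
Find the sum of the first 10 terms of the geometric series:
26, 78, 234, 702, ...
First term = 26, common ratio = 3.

Sₙ = a(1 - rⁿ) / (1 - r)
S_10 = 26(1 - 3^10) / (1 - 3)
S_10 = 26(1 - 59049) / (-2)
S_10 = 767624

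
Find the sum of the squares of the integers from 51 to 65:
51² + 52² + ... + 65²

Use ∑_{k=1}^{n} k² = n(n+1)(2n+1)/6, then subtract the first 50 terms.
∑_{k=1}^{65} k² = 65×66×131/6 = 93665
∑_{k=1}^{50} k² = 50×51×101/6 = 42925
∑_{k=51}^{65} k² = 93665 - 42925 = 50740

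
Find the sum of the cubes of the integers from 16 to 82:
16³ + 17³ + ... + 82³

Use ∑_{k=1}^{n} k³ = [n(n+1)/2]², then subtract the first 15 terms.
∑_{k=1}^{82} k³ = [82×83/2]² = 3403² = 11580409
∑_{k=1}^{15} k³ = [15×16/2]² = 120² = 14400
∑_{k=16}^{82} k³ = 11580409 - 14400 = 11566009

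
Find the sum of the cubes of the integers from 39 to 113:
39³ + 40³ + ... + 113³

Use ∑_{k=1}^{n} k³ = [n(n+1)/2]², then subtract the first 38 terms.
∑_{k=1}^{113} k³ = [113×114/2]² = 6441² = 41486481
∑_{k=1}^{38} k³ = [38×39/2]² = 741² = 549081
∑_{k=39}^{113} k³ = 41486481 - 549081 = 40937400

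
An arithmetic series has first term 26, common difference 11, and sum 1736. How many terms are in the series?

Using S = n/2 × [2a + (n-1)d]
1736 = n/2 × [2(26) + (n-1)(11)]
1736 = n/2 × [52 + 11n - 11]
3472 = n × [41 + 11n]
11n² + (41)n - 3472 = 0
Discriminant: Δ = (41)² - 4(11)(-3472) = 1681 + 152768 = 154449
√Δ = 393
n = [-(41) + √Δ] / (2·11) = (-41 + 393) / 22 = 352 / 22 = 16
(The negative root is discarded since n must be a positive integer.)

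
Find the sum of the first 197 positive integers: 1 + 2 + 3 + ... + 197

Formula: ∑k = n(n+1)/2
= 197×198/2
= 39006/2
= 19503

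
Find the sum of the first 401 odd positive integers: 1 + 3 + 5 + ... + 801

Sum of first n odd numbers = n²
= 401²
= 160801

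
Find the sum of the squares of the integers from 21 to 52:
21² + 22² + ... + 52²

Use ∑_{k=1}^{n} k² = n(n+1)(2n+1)/6, then subtract the first 20 terms.
∑_{k=1}^{52} k² = 52×53×105/6 = 48230
∑_{k=1}^{20} k² = 20×21×41/6 = 2870
∑_{k=21}^{52} k² = 48230 - 2870 = 45360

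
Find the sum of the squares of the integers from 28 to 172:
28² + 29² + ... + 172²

Use ∑_{k=1}^{n} k² = n(n+1)(2n+1)/6, then subtract the first 27 terms.
∑_{k=1}^{172} k² = 172×173×345/6 = 1710970
∑_{k=1}^{27} k² = 27×28×55/6 = 6930
∑_{k=28}^{172} k² = 1710970 - 6930 = 1704040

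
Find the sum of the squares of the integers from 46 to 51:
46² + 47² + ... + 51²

Use ∑_{k=1}^{n} k² = n(n+1)(2n+1)/6, then subtract the first 45 terms.
∑_{k=1}^{51} k² = 51×52×103/6 = 45526
∑_{k=1}^{45} k² = 45×46×91/6 = 31395
∑_{k=46}^{51} k² = 45526 - 31395 = 14131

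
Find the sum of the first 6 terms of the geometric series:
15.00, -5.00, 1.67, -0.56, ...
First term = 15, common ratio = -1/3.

Sₙ = a(1 - rⁿ) / (1 - r)
S_6 = 15(1 - (-1/3)^6) / (1 - (-1/3))
S_6 = 15(1 - (1/729)) / (4/3)
S_6 = 910/81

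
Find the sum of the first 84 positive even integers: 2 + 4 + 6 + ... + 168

Sum of first n even numbers = n(n+1)
= 84×85
= 7140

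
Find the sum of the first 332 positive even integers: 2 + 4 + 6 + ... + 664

Sum of first n even numbers = n(n+1)
= 332×333
= 110556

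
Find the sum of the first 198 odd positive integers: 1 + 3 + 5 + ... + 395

Sum of first n odd numbers = n²
= 198²
= 39204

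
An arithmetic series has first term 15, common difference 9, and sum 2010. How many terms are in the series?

Using S = n/2 × [2a + (n-1)d]
2010 = n/2 × [2(15) + (n-1)(9)]
2010 = n/2 × [30 + 9n - 9]
4020 = n × [21 + 9n]
9n² + (21)n - 4020 = 0
Discriminant: Δ = (21)² - 4(9)(-4020) = 441 + 144720 = 145161
√Δ = 381
n = [-(21) + √Δ] / (2·9) = (-21 + 381) / 18 = 360 / 18 = 20
(The negative root is discarded since n must be a positive integer.)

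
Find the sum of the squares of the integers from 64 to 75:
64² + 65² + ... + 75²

Use ∑_{k=1}^{n} k² = n(n+1)(2n+1)/6, then subtract the first 63 terms.
∑_{k=1}^{75} k² = 75×76×151/6 = 143450
∑_{k=1}^{63} k² = 63×64×127/6 = 85344
∑_{k=64}^{75} k² = 143450 - 85344 = 58106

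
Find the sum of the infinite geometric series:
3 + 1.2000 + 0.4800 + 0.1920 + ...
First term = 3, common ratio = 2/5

For |r| < 1, S = a / (1 - r)
S = 3 / (1 - (2/5))
S = 3 / (3/5)
S = 5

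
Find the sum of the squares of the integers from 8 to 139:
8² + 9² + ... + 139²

Use ∑_{k=1}^{n} k² = n(n+1)(2n+1)/6, then subtract the first 7 terms.
∑_{k=1}^{139} k² = 139×140×279/6 = 904890
∑_{k=1}^{7} k² = 7×8×15/6 = 140
∑_{k=8}^{139} k² = 904890 - 140 = 904750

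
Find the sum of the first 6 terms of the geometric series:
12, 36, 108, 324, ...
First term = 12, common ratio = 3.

Sₙ = a(1 - rⁿ) / (1 - r)
S_6 = 12(1 - 3^6) / (1 - 3)
S_6 = 12(1 - 729) / (-2)
S_6 = 4368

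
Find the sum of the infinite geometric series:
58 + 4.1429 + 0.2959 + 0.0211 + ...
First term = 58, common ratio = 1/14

For |r| < 1, S = a / (1 - r)
S = 58 / (1 - (1/14))
S = 58 / (13/14)
S = 812/13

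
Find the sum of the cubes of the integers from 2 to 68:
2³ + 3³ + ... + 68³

Use ∑_{k=1}^{n} k³ = [n(n+1)/2]², then subtract the first 1 terms.
∑_{k=1}^{68} k³ = [68×69/2]² = 2346² = 5503716
∑_{k=1}^{1} k³ = [1×2/2]² = 1² = 1
∑_{k=2}^{68} k³ = 5503716 - 1 = 5503715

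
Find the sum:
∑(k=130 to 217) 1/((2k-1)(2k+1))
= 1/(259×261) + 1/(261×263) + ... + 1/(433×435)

Partial fractions: 1/((2k-1)(2k+1)) = (1/2)[1/(2k-1) - 1/(2k+1)]
The series telescopes:
= (1/2)[1/259 - 1/435]
= 88/112665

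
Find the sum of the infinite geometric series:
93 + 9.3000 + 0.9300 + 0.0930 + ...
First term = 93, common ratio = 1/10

For |r| < 1, S = a / (1 - r)
S = 93 / (1 - (1/10))
S = 93 / (9/10)
S = 310/3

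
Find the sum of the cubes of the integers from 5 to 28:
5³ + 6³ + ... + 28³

Use ∑_{k=1}^{n} k³ = [n(n+1)/2]², then subtract the first 4 terms.
∑_{k=1}^{28} k³ = [28×29/2]² = 406² = 164836
∑_{k=1}^{4} k³ = [4×5/2]² = 10² = 100
∑_{k=5}^{28} k³ = 164836 - 100 = 164736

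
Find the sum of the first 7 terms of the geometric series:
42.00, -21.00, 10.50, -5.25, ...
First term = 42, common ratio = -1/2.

Sₙ = a(1 - rⁿ) / (1 - r)
S_7 = 42(1 - (-1/2)^7) / (1 - (-1/2))
S_7 = 42(1 - (-1/128)) / (3/2)
S_7 = 903/32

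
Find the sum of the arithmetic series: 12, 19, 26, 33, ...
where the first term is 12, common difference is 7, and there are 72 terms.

Sₙ = n/2 × (first + last)
Last term = a + (n-1)d = 12 + (72-1)×7 = 509
S_72 = 72/2 × (12 + 509)
S_72 = 72/2 × 521 = 18756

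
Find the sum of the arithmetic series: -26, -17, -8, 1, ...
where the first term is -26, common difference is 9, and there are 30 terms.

Sₙ = n/2 × (first + last)
Last term = a + (n-1)d = -26 + (30-1)×9 = 235
S_30 = 30/2 × (-26 + 235)
S_30 = 30/2 × 209 = 3135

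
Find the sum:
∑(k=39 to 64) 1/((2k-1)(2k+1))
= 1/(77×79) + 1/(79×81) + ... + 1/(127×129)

Partial fractions: 1/((2k-1)(2k+1)) = (1/2)[1/(2k-1) - 1/(2k+1)]
The series telescopes:
= (1/2)[1/77 - 1/129]
= 26/9933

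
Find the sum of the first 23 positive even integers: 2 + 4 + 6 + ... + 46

Sum of first n even numbers = n(n+1)
= 23×24
= 552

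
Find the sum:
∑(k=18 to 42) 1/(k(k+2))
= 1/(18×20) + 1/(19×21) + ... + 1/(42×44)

Partial fractions: 1/(k(k+2)) = (1/2)[1/k - 1/(k+2)]
Telescoping leaves the first two and last two terms:
= (1/2)[1/18 + 1/19 - 1/43 - 1/44]
= 20125/647064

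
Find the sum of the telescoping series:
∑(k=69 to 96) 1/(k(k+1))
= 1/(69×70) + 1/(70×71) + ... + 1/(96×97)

Partial fractions: 1/(k(k+1)) = 1/k - 1/(k+1)
The series telescopes:
= (1/69 - 1/70) + (1/70 - 1/71) + ... + (1/96 - 1/97)
= 1/69 - 1/97
= 28/6693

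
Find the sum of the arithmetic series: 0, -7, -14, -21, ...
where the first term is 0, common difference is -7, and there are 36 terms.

Sₙ = n/2 × (first + last)
Last term = a + (n-1)d = 0 + (36-1)×(-7) = -245
S_36 = 36/2 × (0 + (-245))
S_36 = 36/2 × (-245) = -4410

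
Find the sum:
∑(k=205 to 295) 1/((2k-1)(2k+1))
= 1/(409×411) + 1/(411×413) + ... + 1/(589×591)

Partial fractions: 1/((2k-1)(2k+1)) = (1/2)[1/(2k-1) - 1/(2k+1)]
The series telescopes:
= (1/2)[1/409 - 1/591]
= 91/241719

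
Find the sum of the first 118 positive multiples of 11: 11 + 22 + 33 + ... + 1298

Factor out 11: = 11(1 + 2 + ... + 118) = 11 × n(n+1)/2
= 11 × 118×119/2
= 11 × 7021
= 77231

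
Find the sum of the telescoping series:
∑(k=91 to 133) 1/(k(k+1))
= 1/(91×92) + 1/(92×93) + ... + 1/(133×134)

Partial fractions: 1/(k(k+1)) = 1/k - 1/(k+1)
The series telescopes:
= (1/91 - 1/92) + (1/92 - 1/93) + ... + (1/133 - 1/134)
= 1/91 - 1/134
= 43/12194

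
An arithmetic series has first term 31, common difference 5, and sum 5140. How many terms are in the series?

Using S = n/2 × [2a + (n-1)d]
5140 = n/2 × [2(31) + (n-1)(5)]
5140 = n/2 × [62 + 5n - 5]
10280 = n × [57 + 5n]
5n² + (57)n - 10280 = 0
Discriminant: Δ = (57)² - 4(5)(-10280) = 3249 + 205600 = 208849
√Δ = 457
n = [-(57) + √Δ] / (2·5) = (-57 + 457) / 10 = 400 / 10 = 40
(The negative root is discarded since n must be a positive integer.)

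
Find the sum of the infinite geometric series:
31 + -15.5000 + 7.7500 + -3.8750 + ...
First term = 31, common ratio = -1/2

For |r| < 1, S = a / (1 - r)
S = 31 / (1 - (-1/2))
S = 31 / (3/2)
S = 62/3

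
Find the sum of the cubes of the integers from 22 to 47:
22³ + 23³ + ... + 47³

Use ∑_{k=1}^{n} k³ = [n(n+1)/2]², then subtract the first 21 terms.
∑_{k=1}^{47} k³ = [47×48/2]² = 1128² = 1272384
∑_{k=1}^{21} k³ = [21×22/2]² = 231² = 53361
∑_{k=22}^{47} k³ = 1272384 - 53361 = 1219023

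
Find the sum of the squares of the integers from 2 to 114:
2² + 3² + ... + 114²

Use ∑_{k=1}^{n} k² = n(n+1)(2n+1)/6, then subtract the first 1 terms.
∑_{k=1}^{114} k² = 114×115×229/6 = 500365
∑_{k=1}^{1} k² = 1×2×3/6 = 1
∑_{k=2}^{114} k² = 500365 - 1 = 500364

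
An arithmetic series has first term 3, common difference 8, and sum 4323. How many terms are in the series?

Using S = n/2 × [2a + (n-1)d]
4323 = n/2 × [2(3) + (n-1)(8)]
4323 = n/2 × [6 + 8n - 8]
8646 = n × [-2 + 8n]
8n² + (-2)n - 8646 = 0
Discriminant: Δ = (-2)² - 4(8)(-8646) = 4 + 276672 = 276676
√Δ = 526
n = [-(-2) + √Δ] / (2·8) = (2 + 526) / 16 = 528 / 16 = 33
(The negative root is discarded since n must be a positive integer.)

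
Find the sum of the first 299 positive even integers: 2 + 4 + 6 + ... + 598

Sum of first n even numbers = n(n+1)
= 299×300
= 89700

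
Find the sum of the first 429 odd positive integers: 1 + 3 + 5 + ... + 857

Sum of first n odd numbers = n²
= 429²
= 184041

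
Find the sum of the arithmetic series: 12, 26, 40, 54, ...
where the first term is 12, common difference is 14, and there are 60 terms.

Sₙ = n/2 × (first + last)
Last term = a + (n-1)d = 12 + (60-1)×14 = 838
S_60 = 60/2 × (12 + 838)
S_60 = 60/2 × 850 = 25500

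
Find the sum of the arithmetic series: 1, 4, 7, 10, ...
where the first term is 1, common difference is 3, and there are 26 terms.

Sₙ = n/2 × (first + last)
Last term = a + (n-1)d = 1 + (26-1)×3 = 76
S_26 = 26/2 × (1 + 76)
S_26 = 26/2 × 77 = 1001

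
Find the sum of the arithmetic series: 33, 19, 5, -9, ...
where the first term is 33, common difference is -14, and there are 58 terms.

Sₙ = n/2 × (first + last)
Last term = a + (n-1)d = 33 + (58-1)×(-14) = -765
S_58 = 58/2 × (33 + (-765))
S_58 = 58/2 × (-732) = -21228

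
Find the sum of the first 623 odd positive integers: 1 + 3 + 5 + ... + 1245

Sum of first n odd numbers = n²
= 623²
= 388129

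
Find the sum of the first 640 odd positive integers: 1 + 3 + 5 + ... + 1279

Sum of first n odd numbers = n²
= 640²
= 409600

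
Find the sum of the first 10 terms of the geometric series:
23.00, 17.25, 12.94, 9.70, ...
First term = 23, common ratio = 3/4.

Sₙ = a(1 - rⁿ) / (1 - r)
S_10 = 23(1 - (3/4)^10) / (1 - (3/4))
S_10 = 23(1 - (59049/1048576)) / (1/4)
S_10 = 22759121/262144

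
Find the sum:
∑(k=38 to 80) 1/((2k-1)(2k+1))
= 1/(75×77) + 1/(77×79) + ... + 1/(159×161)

Partial fractions: 1/((2k-1)(2k+1)) = (1/2)[1/(2k-1) - 1/(2k+1)]
The series telescopes:
= (1/2)[1/75 - 1/161]
= 43/12075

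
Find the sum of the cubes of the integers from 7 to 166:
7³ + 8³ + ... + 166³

Use ∑_{k=1}^{n} k³ = [n(n+1)/2]², then subtract the first 6 terms.
∑_{k=1}^{166} k³ = [166×167/2]² = 13861² = 192127321
∑_{k=1}^{6} k³ = [6×7/2]² = 21² = 441
∑_{k=7}^{166} k³ = 192127321 - 441 = 192126880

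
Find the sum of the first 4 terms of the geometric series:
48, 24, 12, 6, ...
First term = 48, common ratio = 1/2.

Sₙ = a(1 - rⁿ) / (1 - r)
S_4 = 48(1 - (1/2)^4) / (1 - (1/2))
S_4 = 48(1 - (1/16)) / (1/2)
S_4 = 90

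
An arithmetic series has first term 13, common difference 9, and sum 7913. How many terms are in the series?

Using S = n/2 × [2a + (n-1)d]
7913 = n/2 × [2(13) + (n-1)(9)]
7913 = n/2 × [26 + 9n - 9]
15826 = n × [17 + 9n]
9n² + (17)n - 15826 = 0
Discriminant: Δ = (17)² - 4(9)(-15826) = 289 + 569736 = 570025
√Δ = 755
n = [-(17) + √Δ] / (2·9) = (-17 + 755) / 18 = 738 / 18 = 41
(The negative root is discarded since n must be a positive integer.)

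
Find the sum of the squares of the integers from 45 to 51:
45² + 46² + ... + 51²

Use ∑_{k=1}^{n} k² = n(n+1)(2n+1)/6, then subtract the first 44 terms.
∑_{k=1}^{51} k² = 51×52×103/6 = 45526
∑_{k=1}^{44} k² = 44×45×89/6 = 29370
∑_{k=45}^{51} k² = 45526 - 29370 = 16156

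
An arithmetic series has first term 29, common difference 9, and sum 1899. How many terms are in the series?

Using S = n/2 × [2a + (n-1)d]
1899 = n/2 × [2(29) + (n-1)(9)]
1899 = n/2 × [58 + 9n - 9]
3798 = n × [49 + 9n]
9n² + (49)n - 3798 = 0
Discriminant: Δ = (49)² - 4(9)(-3798) = 2401 + 136728 = 139129
√Δ = 373
n = [-(49) + √Δ] / (2·9) = (-49 + 373) / 18 = 324 / 18 = 18
(The negative root is discarded since n must be a positive integer.)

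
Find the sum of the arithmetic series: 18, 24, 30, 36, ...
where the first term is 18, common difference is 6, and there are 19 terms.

Sₙ = n/2 × (first + last)
Last term = a + (n-1)d = 18 + (19-1)×6 = 126
S_19 = 19/2 × (18 + 126)
S_19 = 19/2 × 144 = 1368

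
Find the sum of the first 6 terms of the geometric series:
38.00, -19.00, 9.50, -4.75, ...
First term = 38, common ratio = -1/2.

Sₙ = a(1 - rⁿ) / (1 - r)
S_6 = 38(1 - (-1/2)^6) / (1 - (-1/2))
S_6 = 38(1 - (1/64)) / (3/2)
S_6 = 399/16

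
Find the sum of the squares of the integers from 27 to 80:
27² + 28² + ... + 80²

Use ∑_{k=1}^{n} k² = n(n+1)(2n+1)/6, then subtract the first 26 terms.
∑_{k=1}^{80} k² = 80×81×161/6 = 173880
∑_{k=1}^{26} k² = 26×27×53/6 = 6201
∑_{k=27}^{80} k² = 173880 - 6201 = 167679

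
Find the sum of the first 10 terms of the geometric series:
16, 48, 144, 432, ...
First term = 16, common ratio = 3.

Sₙ = a(1 - rⁿ) / (1 - r)
S_10 = 16(1 - 3^10) / (1 - 3)
S_10 = 16(1 - 59049) / (-2)
S_10 = 472384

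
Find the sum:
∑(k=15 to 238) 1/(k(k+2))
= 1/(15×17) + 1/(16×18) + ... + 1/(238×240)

Partial fractions: 1/(k(k+2)) = (1/2)[1/k - 1/(k+2)]
Telescoping leaves the first two and last two terms:
= (1/2)[1/15 + 1/16 - 1/239 - 1/240]
= 231/3824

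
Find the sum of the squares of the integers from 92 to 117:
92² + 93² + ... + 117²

Use ∑_{k=1}^{n} k² = n(n+1)(2n+1)/6, then subtract the first 91 terms.
∑_{k=1}^{117} k² = 117×118×235/6 = 540735
∑_{k=1}^{91} k² = 91×92×183/6 = 255346
∑_{k=92}^{117} k² = 540735 - 255346 = 285389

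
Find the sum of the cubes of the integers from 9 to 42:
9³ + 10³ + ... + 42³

Use ∑_{k=1}^{n} k³ = [n(n+1)/2]², then subtract the first 8 terms.
∑_{k=1}^{42} k³ = [42×43/2]² = 903² = 815409
∑_{k=1}^{8} k³ = [8×9/2]² = 36² = 1296
∑_{k=9}^{42} k³ = 815409 - 1296 = 814113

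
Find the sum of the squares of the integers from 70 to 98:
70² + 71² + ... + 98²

Use ∑_{k=1}^{n} k² = n(n+1)(2n+1)/6, then subtract the first 69 terms.
∑_{k=1}^{98} k² = 98×99×197/6 = 318549
∑_{k=1}^{69} k² = 69×70×139/6 = 111895
∑_{k=70}^{98} k² = 318549 - 111895 = 206654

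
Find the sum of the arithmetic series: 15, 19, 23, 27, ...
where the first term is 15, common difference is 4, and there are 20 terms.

Sₙ = n/2 × (first + last)
Last term = a + (n-1)d = 15 + (20-1)×4 = 91
S_20 = 20/2 × (15 + 91)
S_20 = 20/2 × 106 = 1060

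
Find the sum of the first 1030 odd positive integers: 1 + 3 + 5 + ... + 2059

Sum of first n odd numbers = n²
= 1030²
= 1060900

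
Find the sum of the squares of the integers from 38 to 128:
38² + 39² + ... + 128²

Use ∑_{k=1}^{n} k² = n(n+1)(2n+1)/6, then subtract the first 37 terms.
∑_{k=1}^{128} k² = 128×129×257/6 = 707264
∑_{k=1}^{37} k² = 37×38×75/6 = 17575
∑_{k=38}^{128} k² = 707264 - 17575 = 689689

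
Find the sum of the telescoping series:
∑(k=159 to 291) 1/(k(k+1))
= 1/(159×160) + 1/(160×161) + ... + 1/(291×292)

Partial fractions: 1/(k(k+1)) = 1/k - 1/(k+1)
The series telescopes:
= (1/159 - 1/160) + (1/160 - 1/161) + ... + (1/291 - 1/292)
= 1/159 - 1/292
= 133/46428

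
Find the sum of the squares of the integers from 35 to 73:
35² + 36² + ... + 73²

Use ∑_{k=1}^{n} k² = n(n+1)(2n+1)/6, then subtract the first 34 terms.
∑_{k=1}^{73} k² = 73×74×147/6 = 132349
∑_{k=1}^{34} k² = 34×35×69/6 = 13685
∑_{k=35}^{73} k² = 132349 - 13685 = 118664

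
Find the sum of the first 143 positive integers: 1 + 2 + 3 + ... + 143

Formula: ∑k = n(n+1)/2
= 143×144/2
= 20592/2
= 10296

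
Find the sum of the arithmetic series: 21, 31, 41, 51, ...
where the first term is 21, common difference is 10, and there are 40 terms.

Sₙ = n/2 × (first + last)
Last term = a + (n-1)d = 21 + (40-1)×10 = 411
S_40 = 40/2 × (21 + 411)
S_40 = 40/2 × 432 = 8640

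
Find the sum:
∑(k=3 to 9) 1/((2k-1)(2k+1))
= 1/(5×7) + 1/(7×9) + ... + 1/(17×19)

Partial fractions: 1/((2k-1)(2k+1)) = (1/2)[1/(2k-1) - 1/(2k+1)]
The series telescopes:
= (1/2)[1/5 - 1/19]
= 7/95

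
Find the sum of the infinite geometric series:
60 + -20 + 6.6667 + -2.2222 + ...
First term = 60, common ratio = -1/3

For |r| < 1, S = a / (1 - r)
S = 60 / (1 - (-1/3))
S = 60 / (4/3)
S = 45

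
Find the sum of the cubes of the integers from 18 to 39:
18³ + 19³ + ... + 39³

Use ∑_{k=1}^{n} k³ = [n(n+1)/2]², then subtract the first 17 terms.
∑_{k=1}^{39} k³ = [39×40/2]² = 780² = 608400
∑_{k=1}^{17} k³ = [17×18/2]² = 153² = 23409
∑_{k=18}^{39} k³ = 608400 - 23409 = 584991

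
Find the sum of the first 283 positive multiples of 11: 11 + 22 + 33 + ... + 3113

Factor out 11: = 11(1 + 2 + ... + 283) = 11 × n(n+1)/2
= 11 × 283×284/2
= 11 × 40186
= 442046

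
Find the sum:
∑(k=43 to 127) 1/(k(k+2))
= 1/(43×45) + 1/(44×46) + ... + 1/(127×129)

Partial fractions: 1/(k(k+2)) = (1/2)[1/k - 1/(k+2)]
Telescoping leaves the first two and last two terms:
= (1/2)[1/43 + 1/44 - 1/128 - 1/129]
= 5525/363264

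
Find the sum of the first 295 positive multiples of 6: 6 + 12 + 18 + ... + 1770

Factor out 6: = 6(1 + 2 + ... + 295) = 6 × n(n+1)/2
= 6 × 295×296/2
= 6 × 43660
= 261960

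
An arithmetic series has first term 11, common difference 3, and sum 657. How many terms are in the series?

Using S = n/2 × [2a + (n-1)d]
657 = n/2 × [2(11) + (n-1)(3)]
657 = n/2 × [22 + 3n - 3]
1314 = n × [19 + 3n]
3n² + (19)n - 1314 = 0
Discriminant: Δ = (19)² - 4(3)(-1314) = 361 + 15768 = 16129
√Δ = 127
n = [-(19) + √Δ] / (2·3) = (-19 + 127) / 6 = 108 / 6 = 18
(The negative root is discarded since n must be a positive integer.)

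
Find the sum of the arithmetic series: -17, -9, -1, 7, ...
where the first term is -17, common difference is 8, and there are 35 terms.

Sₙ = n/2 × (first + last)
Last term = a + (n-1)d = -17 + (35-1)×8 = 255
S_35 = 35/2 × (-17 + 255)
S_35 = 35/2 × 238 = 4165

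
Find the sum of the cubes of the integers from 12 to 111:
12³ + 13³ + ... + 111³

Use ∑_{k=1}^{n} k³ = [n(n+1)/2]², then subtract the first 11 terms.
∑_{k=1}^{111} k³ = [111×112/2]² = 6216² = 38638656
∑_{k=1}^{11} k³ = [11×12/2]² = 66² = 4356
∑_{k=12}^{111} k³ = 38638656 - 4356 = 38634300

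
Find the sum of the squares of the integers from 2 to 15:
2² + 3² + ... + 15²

Use ∑_{k=1}^{n} k² = n(n+1)(2n+1)/6, then subtract the first 1 terms.
∑_{k=1}^{15} k² = 15×16×31/6 = 1240
∑_{k=1}^{1} k² = 1×2×3/6 = 1
∑_{k=2}^{15} k² = 1240 - 1 = 1239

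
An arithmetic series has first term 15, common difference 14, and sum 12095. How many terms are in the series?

Using S = n/2 × [2a + (n-1)d]
12095 = n/2 × [2(15) + (n-1)(14)]
12095 = n/2 × [30 + 14n - 14]
24190 = n × [16 + 14n]
14n² + (16)n - 24190 = 0
Discriminant: Δ = (16)² - 4(14)(-24190) = 256 + 1354640 = 1354896
√Δ = 1164
n = [-(16) + √Δ] / (2·14) = (-16 + 1164) / 28 = 1148 / 28 = 41
(The negative root is discarded since n must be a positive integer.)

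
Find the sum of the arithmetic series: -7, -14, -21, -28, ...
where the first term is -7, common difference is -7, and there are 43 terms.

Sₙ = n/2 × (first + last)
Last term = a + (n-1)d = -7 + (43-1)×(-7) = -301
S_43 = 43/2 × (-7 + (-301))
S_43 = 43/2 × (-308) = -6622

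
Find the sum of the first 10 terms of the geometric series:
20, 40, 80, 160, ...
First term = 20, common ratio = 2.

Sₙ = a(1 - rⁿ) / (1 - r)
S_10 = 20(1 - 2^10) / (1 - 2)
S_10 = 20(1 - 1024) / (-1)
S_10 = 20460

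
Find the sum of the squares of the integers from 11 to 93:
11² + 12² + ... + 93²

Use ∑_{k=1}^{n} k² = n(n+1)(2n+1)/6, then subtract the first 10 terms.
∑_{k=1}^{93} k² = 93×94×187/6 = 272459
∑_{k=1}^{10} k² = 10×11×21/6 = 385
∑_{k=11}^{93} k² = 272459 - 385 = 272074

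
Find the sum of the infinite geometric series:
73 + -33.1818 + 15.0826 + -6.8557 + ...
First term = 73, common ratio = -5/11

For |r| < 1, S = a / (1 - r)
S = 73 / (1 - (-5/11))
S = 73 / (16/11)
S = 803/16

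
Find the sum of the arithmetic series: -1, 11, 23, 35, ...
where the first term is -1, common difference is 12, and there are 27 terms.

Sₙ = n/2 × (first + last)
Last term = a + (n-1)d = -1 + (27-1)×12 = 311
S_27 = 27/2 × (-1 + 311)
S_27 = 27/2 × 310 = 4185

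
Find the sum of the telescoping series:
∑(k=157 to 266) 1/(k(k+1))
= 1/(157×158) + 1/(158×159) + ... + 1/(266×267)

Partial fractions: 1/(k(k+1)) = 1/k - 1/(k+1)
The series telescopes:
= (1/157 - 1/158) + (1/158 - 1/159) + ... + (1/266 - 1/267)
= 1/157 - 1/267
= 110/41919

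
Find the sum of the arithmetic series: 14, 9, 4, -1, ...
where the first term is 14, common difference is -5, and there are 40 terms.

Sₙ = n/2 × (first + last)
Last term = a + (n-1)d = 14 + (40-1)×(-5) = -181
S_40 = 40/2 × (14 + (-181))
S_40 = 40/2 × (-167) = -3340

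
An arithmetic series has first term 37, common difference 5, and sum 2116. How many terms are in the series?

Using S = n/2 × [2a + (n-1)d]
2116 = n/2 × [2(37) + (n-1)(5)]
2116 = n/2 × [74 + 5n - 5]
4232 = n × [69 + 5n]
5n² + (69)n - 4232 = 0
Discriminant: Δ = (69)² - 4(5)(-4232) = 4761 + 84640 = 89401
√Δ = 299
n = [-(69) + √Δ] / (2·5) = (-69 + 299) / 10 = 230 / 10 = 23
(The negative root is discarded since n must be a positive integer.)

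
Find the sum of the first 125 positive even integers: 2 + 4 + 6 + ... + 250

Sum of first n even numbers = n(n+1)
= 125×126
= 15750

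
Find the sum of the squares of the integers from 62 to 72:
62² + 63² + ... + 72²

Use ∑_{k=1}^{n} k² = n(n+1)(2n+1)/6, then subtract the first 61 terms.
∑_{k=1}^{72} k² = 72×73×145/6 = 127020
∑_{k=1}^{61} k² = 61×62×123/6 = 77531
∑_{k=62}^{72} k² = 127020 - 77531 = 49489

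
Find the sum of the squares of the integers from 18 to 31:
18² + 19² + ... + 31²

Use ∑_{k=1}^{n} k² = n(n+1)(2n+1)/6, then subtract the first 17 terms.
∑_{k=1}^{31} k² = 31×32×63/6 = 10416
∑_{k=1}^{17} k² = 17×18×35/6 = 1785
∑_{k=18}^{31} k² = 10416 - 1785 = 8631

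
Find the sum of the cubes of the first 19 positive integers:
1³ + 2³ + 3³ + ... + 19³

Formula: ∑k³ = [n(n+1)/2]²
= [19×20/2]²
= 190²
= 36100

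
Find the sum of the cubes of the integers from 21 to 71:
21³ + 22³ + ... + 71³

Use ∑_{k=1}^{n} k³ = [n(n+1)/2]², then subtract the first 20 terms.
∑_{k=1}^{71} k³ = [71×72/2]² = 2556² = 6533136
∑_{k=1}^{20} k³ = [20×21/2]² = 210² = 44100
∑_{k=21}^{71} k³ = 6533136 - 44100 = 6489036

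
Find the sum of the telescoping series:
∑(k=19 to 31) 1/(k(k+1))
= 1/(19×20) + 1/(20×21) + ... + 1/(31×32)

Partial fractions: 1/(k(k+1)) = 1/k - 1/(k+1)
The series telescopes:
= (1/19 - 1/20) + (1/20 - 1/21) + ... + (1/31 - 1/32)
= 1/19 - 1/32
= 13/608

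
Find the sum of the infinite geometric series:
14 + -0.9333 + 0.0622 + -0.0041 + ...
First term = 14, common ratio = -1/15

For |r| < 1, S = a / (1 - r)
S = 14 / (1 - (-1/15))
S = 14 / (16/15)
S = 105/8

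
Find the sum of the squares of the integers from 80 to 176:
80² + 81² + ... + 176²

Use ∑_{k=1}^{n} k² = n(n+1)(2n+1)/6, then subtract the first 79 terms.
∑_{k=1}^{176} k² = 176×177×353/6 = 1832776
∑_{k=1}^{79} k² = 79×80×159/6 = 167480
∑_{k=80}^{176} k² = 1832776 - 167480 = 1665296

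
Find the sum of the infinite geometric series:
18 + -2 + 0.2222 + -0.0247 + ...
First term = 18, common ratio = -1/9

For |r| < 1, S = a / (1 - r)
S = 18 / (1 - (-1/9))
S = 18 / (10/9)
S = 81/5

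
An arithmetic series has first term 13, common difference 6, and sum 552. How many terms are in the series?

Using S = n/2 × [2a + (n-1)d]
552 = n/2 × [2(13) + (n-1)(6)]
552 = n/2 × [26 + 6n - 6]
1104 = n × [20 + 6n]
6n² + (20)n - 1104 = 0
Discriminant: Δ = (20)² - 4(6)(-1104) = 400 + 26496 = 26896
√Δ = 164
n = [-(20) + √Δ] / (2·6) = (-20 + 164) / 12 = 144 / 12 = 12
(The negative root is discarded since n must be a positive integer.)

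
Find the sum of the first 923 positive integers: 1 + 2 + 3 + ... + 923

Formula: ∑k = n(n+1)/2
= 923×924/2
= 852852/2
= 426426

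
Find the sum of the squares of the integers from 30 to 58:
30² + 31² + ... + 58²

Use ∑_{k=1}^{n} k² = n(n+1)(2n+1)/6, then subtract the first 29 terms.
∑_{k=1}^{58} k² = 58×59×117/6 = 66729
∑_{k=1}^{29} k² = 29×30×59/6 = 8555
∑_{k=30}^{58} k² = 66729 - 8555 = 58174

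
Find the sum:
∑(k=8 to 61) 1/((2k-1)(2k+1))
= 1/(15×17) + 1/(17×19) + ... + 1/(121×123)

Partial fractions: 1/((2k-1)(2k+1)) = (1/2)[1/(2k-1) - 1/(2k+1)]
The series telescopes:
= (1/2)[1/15 - 1/123]
= 6/205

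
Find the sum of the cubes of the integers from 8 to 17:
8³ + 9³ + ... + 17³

Use ∑_{k=1}^{n} k³ = [n(n+1)/2]², then subtract the first 7 terms.
∑_{k=1}^{17} k³ = [17×18/2]² = 153² = 23409
∑_{k=1}^{7} k³ = [7×8/2]² = 28² = 784
∑_{k=8}^{17} k³ = 23409 - 784 = 22625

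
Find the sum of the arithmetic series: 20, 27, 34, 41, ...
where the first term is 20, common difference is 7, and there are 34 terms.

Sₙ = n/2 × (first + last)
Last term = a + (n-1)d = 20 + (34-1)×7 = 251
S_34 = 34/2 × (20 + 251)
S_34 = 34/2 × 271 = 4607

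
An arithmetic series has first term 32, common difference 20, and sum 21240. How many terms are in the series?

Using S = n/2 × [2a + (n-1)d]
21240 = n/2 × [2(32) + (n-1)(20)]
21240 = n/2 × [64 + 20n - 20]
42480 = n × [44 + 20n]
20n² + (44)n - 42480 = 0
Discriminant: Δ = (44)² - 4(20)(-42480) = 1936 + 3398400 = 3400336
√Δ = 1844
n = [-(44) + √Δ] / (2·20) = (-44 + 1844) / 40 = 1800 / 40 = 45
(The negative root is discarded since n must be a positive integer.)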